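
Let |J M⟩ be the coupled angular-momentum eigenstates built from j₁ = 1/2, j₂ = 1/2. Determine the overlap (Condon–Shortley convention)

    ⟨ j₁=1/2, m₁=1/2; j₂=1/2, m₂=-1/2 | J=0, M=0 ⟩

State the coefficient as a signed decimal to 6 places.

triangle: 1!*0!*0!/2! = 1/2
(j±m)!: 1!*0!*0!*1!*0!*0! = 1
prefactor² = (2J+1)*Δ*N² = 1/2
  k=0: +1/(0!*1!*0!*0!*0!*0!) = 1
Σ = 1  ⇒  CG² = 1/2*1² = 1/2
CG = +√(1/2) = +0.707107

+√(1/2) ≈ +0.707107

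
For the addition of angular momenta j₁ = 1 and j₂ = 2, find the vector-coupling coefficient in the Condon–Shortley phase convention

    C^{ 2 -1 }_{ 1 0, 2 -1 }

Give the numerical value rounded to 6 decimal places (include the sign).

+0.408248  (= +√(1/6))

j₁+j₂−J=1  J+j₁−j₂=1  J−j₁+j₂=3  j₁+j₂+J+1=6
(j₁±m₁, j₂±m₂, J±M) = (1,1,1,3,1,3)
P² = 3/2
sum k=0..1:
  [0] +1/2 = 1/2
  [1] −1/6 = -1/6
S = 1/3
C² = P²·S² = 1/6 ; C = +0.408248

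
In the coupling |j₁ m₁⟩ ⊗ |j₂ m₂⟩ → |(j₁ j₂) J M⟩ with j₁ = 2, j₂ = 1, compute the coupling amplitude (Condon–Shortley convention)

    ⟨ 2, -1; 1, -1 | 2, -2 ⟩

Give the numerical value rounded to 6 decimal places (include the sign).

triangle: 1!*3!*1!/6! = 6/720
(j±m)!: 1!*3!*0!*2!*0!*4! = 288
prefactor² = (2J+1)*Δ*N² = 12
  k=0: +1/(0!*1!*3!*0!*0!*1!) = 1/6
Σ = 1/6  ⇒  CG² = 12*1/6² = 1/3
CG = +√(1/3) = +0.577350

+√(1/3) = +0.577350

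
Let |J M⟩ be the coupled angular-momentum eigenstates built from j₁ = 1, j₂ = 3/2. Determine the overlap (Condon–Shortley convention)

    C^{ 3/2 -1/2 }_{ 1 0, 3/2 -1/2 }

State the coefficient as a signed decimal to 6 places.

triangle: 1!·1!·2!/5! = 2/120
(j±m)!: 1!·1!·1!·2!·1!·2! = 4
prefactor² = (2J+1)·Δ·N² = 4/15
  k=0: +1/(0!·1!·1!·1!·0!·1!) = 1
  k=1: −1/(1!·0!·0!·0!·1!·2!) = -1/2
Σ = 1/2  ⇒  CG² = 4/15·1/2² = 1/15
CG = +√(1/15) = +0.258199

+√(1/15) = +0.258199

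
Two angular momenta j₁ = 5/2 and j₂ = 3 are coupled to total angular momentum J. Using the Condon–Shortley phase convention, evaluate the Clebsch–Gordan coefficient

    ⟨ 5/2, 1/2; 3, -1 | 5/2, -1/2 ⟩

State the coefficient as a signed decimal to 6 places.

−√(8/35) ≈ -0.478091

triangle: 3!×2!×3!/9! = 72/362880
(j±m)!: 3!×2!×2!×4!×2!×3! = 6912
prefactor² = (2J+1)×Δ×N² = 288/35
  k=0: +1/(0!×3!×2!×2!×0!×1!) = 1/24
  k=1: −1/(1!×2!×1!×1!×1!×2!) = -1/4
  k=2: +1/(2!×1!×0!×0!×2!×3!) = 1/24
Σ = -1/6  ⇒  CG² = 288/35×(-1/6)² = 8/35
CG = −√(8/35) = -0.478091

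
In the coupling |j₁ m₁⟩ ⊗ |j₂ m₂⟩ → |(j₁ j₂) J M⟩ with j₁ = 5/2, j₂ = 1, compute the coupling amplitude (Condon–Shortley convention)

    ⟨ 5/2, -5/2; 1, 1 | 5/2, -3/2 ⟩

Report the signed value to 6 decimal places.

-0.534522  (= −√(2/7))

√[6·1!4!1!/7! · 0!5!2!0!1!4!] = √(1152/7)
  +(−1)^1/∏(1,0,4,1,0,0)! = -1/24  (running -1/24)
⟨..|..⟩ = √(1152/7)·(-1/24) = -0.534522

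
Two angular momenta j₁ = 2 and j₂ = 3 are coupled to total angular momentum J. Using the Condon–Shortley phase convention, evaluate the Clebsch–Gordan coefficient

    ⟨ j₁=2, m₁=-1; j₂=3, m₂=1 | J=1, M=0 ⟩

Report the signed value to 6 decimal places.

-0.478091

triangle: 4!·0!·2!/7! = 48/5040
(j±m)!: 1!·3!·4!·2!·1!·1! = 288
prefactor² = (2J+1)·Δ·N² = 288/35
  k=3: −1/(3!·1!·0!·1!·0!·1!) = -1/6
Σ = -1/6  ⇒  CG² = 288/35·(-1/6)² = 8/35
CG = −√(8/35) = -0.478091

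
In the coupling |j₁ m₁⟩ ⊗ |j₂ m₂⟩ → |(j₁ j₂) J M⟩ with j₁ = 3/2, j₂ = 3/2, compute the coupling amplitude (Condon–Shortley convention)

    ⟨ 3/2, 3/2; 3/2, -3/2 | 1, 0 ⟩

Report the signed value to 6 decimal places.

√[3·2!1!1!/5! · 3!0!0!3!1!1!] = √(9/5)
  +(−1)^0/∏(0,2,0,0,1,1)! = 1/2  (running 1/2)
⟨..|..⟩ = √(9/5)·(1/2) = +0.670820

+0.670820  (= +√(9/20))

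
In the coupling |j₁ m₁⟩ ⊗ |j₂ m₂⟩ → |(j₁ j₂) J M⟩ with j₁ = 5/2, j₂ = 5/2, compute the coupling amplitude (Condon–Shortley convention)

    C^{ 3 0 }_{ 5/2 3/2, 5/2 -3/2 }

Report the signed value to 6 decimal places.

triangle: 2!·3!·3!/9! = 72/362880
(j±m)!: 4!·1!·1!·4!·3!·3! = 20736
prefactor² = (2J+1)·Δ·N² = 144/5
  k=0: +1/(0!·2!·1!·1!·2!·2!) = 1/8
  k=1: −1/(1!·1!·0!·0!·3!·3!) = -1/36
Σ = 7/72  ⇒  CG² = 144/5·7/72² = 49/180
CG = +√(49/180) = +0.521749

+0.521749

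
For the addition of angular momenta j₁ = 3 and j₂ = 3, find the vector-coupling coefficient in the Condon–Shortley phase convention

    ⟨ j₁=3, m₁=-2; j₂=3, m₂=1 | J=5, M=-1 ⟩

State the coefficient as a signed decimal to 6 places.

-0.566947

√[11·1!5!5!/12! · 1!5!4!2!4!6!] = √(230400/7)
  +(−1)^0/∏(0,1,5,4,0,1)! = 1/2880  (running 1/2880)
  +(−1)^1/∏(1,0,4,3,1,2)! = -1/288  (running -1/320)
⟨..|..⟩ = √(230400/7)·(-1/320) = -0.566947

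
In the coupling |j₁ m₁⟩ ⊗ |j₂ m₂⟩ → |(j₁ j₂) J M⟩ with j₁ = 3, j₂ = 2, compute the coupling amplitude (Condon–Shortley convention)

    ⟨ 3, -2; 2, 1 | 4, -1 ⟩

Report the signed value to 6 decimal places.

triangle: 1!·5!·3!/10! = 720/3628800
(j±m)!: 1!·5!·3!·1!·3!·5! = 518400
prefactor² = (2J+1)·Δ·N² = 6480/7
  k=0: +1/(0!·1!·5!·3!·0!·0!) = 1/720
  k=1: −1/(1!·0!·4!·2!·1!·1!) = -1/48
Σ = -7/360  ⇒  CG² = 6480/7·(-7/360)² = 7/20
CG = −√(7/20) = -0.591608

−√(7/20) = -0.591608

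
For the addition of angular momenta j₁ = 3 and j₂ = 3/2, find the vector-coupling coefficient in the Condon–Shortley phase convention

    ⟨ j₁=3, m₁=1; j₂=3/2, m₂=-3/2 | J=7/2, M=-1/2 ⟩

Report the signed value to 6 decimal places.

+√(8/21) = +0.617213

triangle: 1!*5!*2!/9! = 240/362880
(j±m)!: 4!*2!*0!*3!*3!*4! = 41472
prefactor² = (2J+1)*Δ*N² = 1536/7
  k=0: +1/(0!*1!*2!*0!*3!*2!) = 1/24
Σ = 1/24  ⇒  CG² = 1536/7*1/24² = 8/21
CG = +√(8/21) = +0.617213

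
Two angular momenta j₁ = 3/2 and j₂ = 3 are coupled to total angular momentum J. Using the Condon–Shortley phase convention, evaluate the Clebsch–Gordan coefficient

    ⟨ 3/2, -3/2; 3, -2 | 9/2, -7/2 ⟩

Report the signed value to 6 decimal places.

+0.816497  (= +√(2/3))

j₁+j₂−J=0  J+j₁−j₂=3  J−j₁+j₂=6  j₁+j₂+J+1=10
(j₁±m₁, j₂±m₂, J±M) = (0,3,1,5,1,8)
P² = 345600
sum k=0..0:
  [0] +1/720 = 1/720
S = 1/720
C² = P²·S² = 2/3 ; C = +0.816497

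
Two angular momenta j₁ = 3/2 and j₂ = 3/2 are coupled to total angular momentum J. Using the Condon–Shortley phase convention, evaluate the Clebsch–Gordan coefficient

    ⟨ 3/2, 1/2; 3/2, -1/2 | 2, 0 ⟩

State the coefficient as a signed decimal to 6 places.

triangle: 1!·2!·2!/6! = 4/720
(j±m)!: 2!·1!·1!·2!·2!·2! = 16
prefactor² = (2J+1)·Δ·N² = 4/9
  k=0: +1/(0!·1!·1!·1!·1!·1!) = 1
  k=1: −1/(1!·0!·0!·0!·2!·2!) = -1/4
Σ = 3/4  ⇒  CG² = 4/9·3/4² = 1/4
CG = +√(1/4) = +0.500000

+0.500000  (= +√(1/4))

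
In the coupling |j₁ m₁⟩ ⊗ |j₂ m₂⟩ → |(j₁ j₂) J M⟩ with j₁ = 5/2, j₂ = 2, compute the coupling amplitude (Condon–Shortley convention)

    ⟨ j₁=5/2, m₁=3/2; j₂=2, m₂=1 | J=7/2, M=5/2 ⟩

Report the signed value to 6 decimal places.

+√(1/63) = +0.125988

j₁+j₂−J=1  J+j₁−j₂=4  J−j₁+j₂=3  j₁+j₂+J+1=9
(j₁±m₁, j₂±m₂, J±M) = (4,1,3,1,6,1)
P² = 2304/7
sum k=0..1:
  [0] +1/36 = 1/36
  [1] −1/48 = -1/48
S = 1/144
C² = P²·S² = 1/63 ; C = +0.125988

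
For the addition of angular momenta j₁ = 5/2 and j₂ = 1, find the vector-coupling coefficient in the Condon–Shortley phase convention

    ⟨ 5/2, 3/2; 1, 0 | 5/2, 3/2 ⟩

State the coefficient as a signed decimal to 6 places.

triangle: 1!·4!·1!/7! = 24/5040
(j±m)!: 4!·1!·1!·1!·4!·1! = 576
prefactor² = (2J+1)·Δ·N² = 576/35
  k=0: +1/(0!·1!·1!·1!·3!·0!) = 1/6
  k=1: −1/(1!·0!·0!·0!·4!·1!) = -1/24
Σ = 1/8  ⇒  CG² = 576/35·1/8² = 9/35
CG = +√(9/35) = +0.507093

+0.507093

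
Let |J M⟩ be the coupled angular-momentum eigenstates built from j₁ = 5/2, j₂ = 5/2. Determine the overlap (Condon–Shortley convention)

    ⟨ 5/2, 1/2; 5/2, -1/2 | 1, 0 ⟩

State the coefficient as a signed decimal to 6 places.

√[3·4!1!1!/7! · 3!2!2!3!1!1!] = √(72/35)
  +(−1)^1/∏(1,3,1,1,0,0)! = -1/6  (running -1/6)
  +(−1)^2/∏(2,2,0,0,1,1)! = 1/4  (running 1/12)
⟨..|..⟩ = √(72/35)·(1/12) = +0.119523

+0.119523  (= +√(1/70))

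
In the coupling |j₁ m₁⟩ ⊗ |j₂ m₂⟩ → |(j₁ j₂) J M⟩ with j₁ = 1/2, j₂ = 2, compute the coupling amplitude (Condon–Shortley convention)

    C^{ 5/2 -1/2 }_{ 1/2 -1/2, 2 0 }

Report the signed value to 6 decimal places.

+√(3/5) ≈ +0.774597

j₁+j₂−J=0  J+j₁−j₂=1  J−j₁+j₂=4  j₁+j₂+J+1=6
(j₁±m₁, j₂±m₂, J±M) = (0,1,2,2,2,3)
P² = 48/5
sum k=0..0:
  [0] +1/4 = 1/4
S = 1/4
C² = P²·S² = 3/5 ; C = +0.774597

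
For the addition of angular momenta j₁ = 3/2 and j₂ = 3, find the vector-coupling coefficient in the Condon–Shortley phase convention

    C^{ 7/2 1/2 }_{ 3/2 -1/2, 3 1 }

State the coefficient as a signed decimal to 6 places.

√[8·1!2!5!/9! · 1!2!4!2!4!3!] = √(512/7)
  +(−1)^0/∏(0,1,2,4,0,1)! = 1/48  (running 1/48)
  +(−1)^1/∏(1,0,1,3,1,2)! = -1/12  (running -1/16)
⟨..|..⟩ = √(512/7)·(-1/16) = -0.534522

-0.534522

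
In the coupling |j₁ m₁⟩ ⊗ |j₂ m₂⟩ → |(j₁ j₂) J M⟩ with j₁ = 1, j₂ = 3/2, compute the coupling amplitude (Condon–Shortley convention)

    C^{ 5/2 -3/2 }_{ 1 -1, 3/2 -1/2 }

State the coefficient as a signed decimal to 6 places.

+0.774597  (= +√(3/5))

triangle: 0!×2!×3!/6! = 12/720
(j±m)!: 0!×2!×1!×2!×1!×4! = 96
prefactor² = (2J+1)×Δ×N² = 48/5
  k=0: +1/(0!×0!×2!×1!×0!×2!) = 1/4
Σ = 1/4  ⇒  CG² = 48/5×1/4² = 3/5
CG = +√(3/5) = +0.774597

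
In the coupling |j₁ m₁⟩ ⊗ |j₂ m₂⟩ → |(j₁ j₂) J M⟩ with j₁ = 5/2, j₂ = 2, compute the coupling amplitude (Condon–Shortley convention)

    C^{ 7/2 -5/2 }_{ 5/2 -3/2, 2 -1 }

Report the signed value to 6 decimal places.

-0.125988  (= −√(1/63))

triangle: 1!·4!·3!/9! = 144/362880
(j±m)!: 1!·4!·1!·3!·1!·6! = 103680
prefactor² = (2J+1)·Δ·N² = 2304/7
  k=0: +1/(0!·1!·4!·1!·0!·2!) = 1/48
  k=1: −1/(1!·0!·3!·0!·1!·3!) = -1/36
Σ = -1/144  ⇒  CG² = 2304/7·(-1/144)² = 1/63
CG = −√(1/63) = -0.125988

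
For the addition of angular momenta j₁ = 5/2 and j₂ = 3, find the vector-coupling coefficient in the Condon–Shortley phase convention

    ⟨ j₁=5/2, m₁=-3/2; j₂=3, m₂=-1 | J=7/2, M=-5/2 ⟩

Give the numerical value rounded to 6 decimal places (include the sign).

√[8·2!3!4!/10! · 1!4!2!4!1!6!] = √(18432/35)
  +(−1)^1/∏(1,1,3,1,0,3)! = -1/36  (running -1/36)
  +(−1)^2/∏(2,0,2,0,1,4)! = 1/96  (running -5/288)
⟨..|..⟩ = √(18432/35)·(-5/288) = -0.398410

−√(10/63) = -0.398410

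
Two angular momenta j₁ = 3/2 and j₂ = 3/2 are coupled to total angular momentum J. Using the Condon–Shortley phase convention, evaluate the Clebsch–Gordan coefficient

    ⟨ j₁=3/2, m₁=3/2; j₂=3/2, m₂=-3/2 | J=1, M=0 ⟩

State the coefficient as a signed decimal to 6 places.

j₁+j₂−J=2  J+j₁−j₂=1  J−j₁+j₂=1  j₁+j₂+J+1=5
(j₁±m₁, j₂±m₂, J±M) = (3,0,0,3,1,1)
P² = 9/5
sum k=0..0:
  [0] +1/2 = 1/2
S = 1/2
C² = P²·S² = 9/20 ; C = +0.670820

+√(9/20) ≈ +0.670820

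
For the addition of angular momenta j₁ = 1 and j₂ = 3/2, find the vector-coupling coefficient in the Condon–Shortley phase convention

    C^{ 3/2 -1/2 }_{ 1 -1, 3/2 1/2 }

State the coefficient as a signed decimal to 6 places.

triangle: 1!×1!×2!/5! = 2/120
(j±m)!: 0!×2!×2!×1!×1!×2! = 8
prefactor² = (2J+1)×Δ×N² = 8/15
  k=1: −1/(1!×0!×1!×1!×0!×1!) = -1
Σ = -1  ⇒  CG² = 8/15×(-1)² = 8/15
CG = −√(8/15) = -0.730297

-0.730297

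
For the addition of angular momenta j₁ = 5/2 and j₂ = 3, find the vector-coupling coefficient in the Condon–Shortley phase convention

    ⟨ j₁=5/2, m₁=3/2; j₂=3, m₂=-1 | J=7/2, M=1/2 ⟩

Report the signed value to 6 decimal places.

+√(8/63) ≈ +0.356348

triangle: 2!·3!·4!/10! = 288/3628800
(j±m)!: 4!·1!·2!·4!·4!·3! = 165888
prefactor² = (2J+1)·Δ·N² = 18432/175
  k=0: +1/(0!·2!·1!·2!·2!·2!) = 1/16
  k=1: −1/(1!·1!·0!·1!·3!·3!) = -1/36
Σ = 5/144  ⇒  CG² = 18432/175·5/144² = 8/63
CG = +√(8/63) = +0.356348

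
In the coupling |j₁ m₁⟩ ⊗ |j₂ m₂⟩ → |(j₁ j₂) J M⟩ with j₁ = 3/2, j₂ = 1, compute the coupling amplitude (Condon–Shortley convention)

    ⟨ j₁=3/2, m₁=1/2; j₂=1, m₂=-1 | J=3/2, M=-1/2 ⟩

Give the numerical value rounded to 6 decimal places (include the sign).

+√(8/15) ≈ +0.730297

triangle: 1!*2!*1!/5! = 2/120
(j±m)!: 2!*1!*0!*2!*1!*2! = 8
prefactor² = (2J+1)*Δ*N² = 8/15
  k=0: +1/(0!*1!*1!*0!*1!*1!) = 1
Σ = 1  ⇒  CG² = 8/15*1² = 8/15
CG = +√(8/15) = +0.730297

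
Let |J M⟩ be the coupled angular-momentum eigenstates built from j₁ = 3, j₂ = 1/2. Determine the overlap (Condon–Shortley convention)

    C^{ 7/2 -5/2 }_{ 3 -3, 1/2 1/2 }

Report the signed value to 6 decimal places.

+√(1/7) ≈ +0.377964

triangle: 0!*6!*1!/8! = 720/40320
(j±m)!: 0!*6!*1!*0!*1!*6! = 518400
prefactor² = (2J+1)*Δ*N² = 518400/7
  k=0: +1/(0!*0!*6!*1!*0!*0!) = 1/720
Σ = 1/720  ⇒  CG² = 518400/7*1/720² = 1/7
CG = +√(1/7) = +0.377964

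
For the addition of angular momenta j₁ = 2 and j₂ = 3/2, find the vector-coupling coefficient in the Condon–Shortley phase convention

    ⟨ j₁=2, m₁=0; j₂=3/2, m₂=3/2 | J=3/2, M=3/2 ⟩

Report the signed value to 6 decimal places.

+0.447214

triangle: 2!*2!*1!/6! = 4/720
(j±m)!: 2!*2!*3!*0!*3!*0! = 144
prefactor² = (2J+1)*Δ*N² = 16/5
  k=2: +1/(2!*0!*0!*1!*2!*0!) = 1/4
Σ = 1/4  ⇒  CG² = 16/5*1/4² = 1/5
CG = +√(1/5) = +0.447214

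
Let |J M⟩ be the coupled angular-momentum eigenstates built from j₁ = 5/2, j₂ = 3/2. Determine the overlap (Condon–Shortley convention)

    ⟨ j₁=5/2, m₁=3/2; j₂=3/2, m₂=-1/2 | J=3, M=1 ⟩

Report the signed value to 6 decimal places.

+0.639010

√[7·1!4!2!/8! · 4!1!1!2!4!2!] = √(96/5)
  +(−1)^0/∏(0,1,1,1,3,1)! = 1/6  (running 1/6)
  +(−1)^1/∏(1,0,0,0,4,2)! = -1/48  (running 7/48)
⟨..|..⟩ = √(96/5)·(7/48) = +0.639010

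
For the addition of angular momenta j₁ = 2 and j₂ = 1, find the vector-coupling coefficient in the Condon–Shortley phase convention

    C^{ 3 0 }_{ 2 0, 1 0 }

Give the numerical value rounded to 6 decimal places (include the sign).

√[7·0!4!2!/7! · 2!2!1!1!3!3!] = √(48/5)
  +(−1)^0/∏(0,0,2,1,2,1)! = 1/4  (running 1/4)
⟨..|..⟩ = √(48/5)·(1/4) = +0.774597

+√(3/5) = +0.774597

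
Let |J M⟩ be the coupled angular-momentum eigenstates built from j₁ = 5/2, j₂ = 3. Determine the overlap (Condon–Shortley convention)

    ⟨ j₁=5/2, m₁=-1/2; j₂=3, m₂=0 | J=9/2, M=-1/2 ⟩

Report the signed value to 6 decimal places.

j₁+j₂−J=1  J+j₁−j₂=4  J−j₁+j₂=5  j₁+j₂+J+1=11
(j₁±m₁, j₂±m₂, J±M) = (2,3,3,3,4,5)
P² = 69120/77
sum k=0..1:
  [0] +1/72 = 1/72
  [1] −1/48 = -1/48
S = -1/144
C² = P²·S² = 10/231 ; C = -0.208063

−√(10/231) = -0.208063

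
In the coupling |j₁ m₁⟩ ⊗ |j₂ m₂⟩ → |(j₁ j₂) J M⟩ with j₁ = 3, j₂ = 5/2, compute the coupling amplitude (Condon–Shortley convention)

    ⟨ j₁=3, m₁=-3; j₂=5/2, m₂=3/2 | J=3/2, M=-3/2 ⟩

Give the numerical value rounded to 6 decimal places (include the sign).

+0.462910  (= +√(3/14))

j₁+j₂−J=4  J+j₁−j₂=2  J−j₁+j₂=1  j₁+j₂+J+1=8
(j₁±m₁, j₂±m₂, J±M) = (0,6,4,1,0,3)
P² = 3456/7
sum k=4..4:
  [4] +1/48 = 1/48
S = 1/48
C² = P²·S² = 3/14 ; C = +0.462910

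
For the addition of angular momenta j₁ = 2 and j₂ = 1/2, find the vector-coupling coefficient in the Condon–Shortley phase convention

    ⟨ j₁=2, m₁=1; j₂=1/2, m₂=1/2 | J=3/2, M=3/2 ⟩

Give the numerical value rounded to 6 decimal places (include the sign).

−√(1/5) = -0.447214

triangle: 1!*3!*0!/5! = 6/120
(j±m)!: 3!*1!*1!*0!*3!*0! = 36
prefactor² = (2J+1)*Δ*N² = 36/5
  k=1: −1/(1!*0!*0!*0!*3!*0!) = -1/6
Σ = -1/6  ⇒  CG² = 36/5*(-1/6)² = 1/5
CG = −√(1/5) = -0.447214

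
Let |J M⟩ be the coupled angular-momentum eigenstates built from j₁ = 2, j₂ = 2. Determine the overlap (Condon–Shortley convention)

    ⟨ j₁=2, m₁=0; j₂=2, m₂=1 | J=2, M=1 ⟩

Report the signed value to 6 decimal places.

−√(1/14) ≈ -0.267261

√[5·2!2!2!/7! · 2!2!3!1!3!1!] = √(8/7)
  +(−1)^1/∏(1,1,1,2,1,0)! = -1/2  (running -1/2)
  +(−1)^2/∏(2,0,0,1,2,1)! = 1/4  (running -1/4)
⟨..|..⟩ = √(8/7)·(-1/4) = -0.267261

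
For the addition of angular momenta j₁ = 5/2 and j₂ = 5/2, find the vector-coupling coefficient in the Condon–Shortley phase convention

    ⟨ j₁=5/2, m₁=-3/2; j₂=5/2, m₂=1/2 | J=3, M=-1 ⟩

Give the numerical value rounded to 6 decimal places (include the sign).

√[7·2!3!3!/9! · 1!4!3!2!2!4!] = √(96/5)
  +(−1)^1/∏(1,1,3,2,0,1)! = -1/12  (running -1/12)
  +(−1)^2/∏(2,0,2,1,1,2)! = 1/8  (running 1/24)
⟨..|..⟩ = √(96/5)·(1/24) = +0.182574

+√(1/30) ≈ +0.182574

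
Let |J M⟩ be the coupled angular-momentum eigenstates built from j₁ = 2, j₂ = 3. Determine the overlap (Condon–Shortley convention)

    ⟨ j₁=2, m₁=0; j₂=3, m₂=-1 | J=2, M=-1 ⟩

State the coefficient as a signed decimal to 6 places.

−√(1/7) ≈ -0.377964

j₁+j₂−J=3  J+j₁−j₂=1  J−j₁+j₂=3  j₁+j₂+J+1=8
(j₁±m₁, j₂±m₂, J±M) = (2,2,2,4,1,3)
P² = 36/7
sum k=1..2:
  [1] −1/4 = -1/4
  [2] +1/12 = 1/12
S = -1/6
C² = P²·S² = 1/7 ; C = -0.377964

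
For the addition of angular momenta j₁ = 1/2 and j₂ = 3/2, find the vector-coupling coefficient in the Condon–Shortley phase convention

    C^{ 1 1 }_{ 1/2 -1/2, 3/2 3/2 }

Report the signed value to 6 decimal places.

−√(3/4) ≈ -0.866025

√[3·1!0!2!/4! · 0!1!3!0!2!0!] = √(3)
  +(−1)^1/∏(1,0,0,2,0,0)! = -1/2  (running -1/2)
⟨..|..⟩ = √(3)·(-1/2) = -0.866025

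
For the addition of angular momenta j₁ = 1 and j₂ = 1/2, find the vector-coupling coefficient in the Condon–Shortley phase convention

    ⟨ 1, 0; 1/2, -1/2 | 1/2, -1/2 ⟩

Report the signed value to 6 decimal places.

+√(1/3) = +0.577350

j₁+j₂−J=1  J+j₁−j₂=1  J−j₁+j₂=0  j₁+j₂+J+1=3
(j₁±m₁, j₂±m₂, J±M) = (1,1,0,1,0,1)
P² = 1/3
sum k=0..0:
  [0] +1/1 = 1
S = 1
C² = P²·S² = 1/3 ; C = +0.577350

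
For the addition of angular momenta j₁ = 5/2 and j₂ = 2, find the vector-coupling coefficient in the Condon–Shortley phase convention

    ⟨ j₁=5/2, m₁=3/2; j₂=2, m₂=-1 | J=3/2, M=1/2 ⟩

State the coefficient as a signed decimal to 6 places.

-0.138013  (= −√(2/105))

√[4·3!2!1!/7! · 4!1!1!3!2!1!] = √(96/35)
  +(−1)^0/∏(0,3,1,1,1,0)! = 1/6  (running 1/6)
  +(−1)^1/∏(1,2,0,0,2,1)! = -1/4  (running -1/12)
⟨..|..⟩ = √(96/35)·(-1/12) = -0.138013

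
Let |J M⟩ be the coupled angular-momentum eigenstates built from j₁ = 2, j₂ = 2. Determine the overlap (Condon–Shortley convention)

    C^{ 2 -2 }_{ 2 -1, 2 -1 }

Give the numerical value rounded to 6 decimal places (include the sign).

√[5·2!2!2!/7! · 1!3!1!3!0!4!] = √(48/7)
  +(−1)^1/∏(1,1,2,0,0,2)! = -1/4  (running -1/4)
⟨..|..⟩ = √(48/7)·(-1/4) = -0.654654

-0.654654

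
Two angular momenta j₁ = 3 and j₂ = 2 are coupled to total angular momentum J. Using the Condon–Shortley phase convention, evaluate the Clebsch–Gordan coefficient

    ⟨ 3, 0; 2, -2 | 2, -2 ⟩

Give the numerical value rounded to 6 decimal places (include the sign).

√[5·3!3!1!/8! · 3!3!0!4!0!4!] = √(648/7)
  +(−1)^0/∏(0,3,3,0,0,1)! = 1/36  (running 1/36)
⟨..|..⟩ = √(648/7)·(1/36) = +0.267261

+√(1/14) ≈ +0.267261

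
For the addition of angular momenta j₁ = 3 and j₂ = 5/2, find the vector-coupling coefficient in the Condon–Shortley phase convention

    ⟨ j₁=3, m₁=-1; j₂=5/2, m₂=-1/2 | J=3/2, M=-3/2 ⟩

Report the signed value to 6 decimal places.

+√(9/35) = +0.507093

j₁+j₂−J=4  J+j₁−j₂=2  J−j₁+j₂=1  j₁+j₂+J+1=8
(j₁±m₁, j₂±m₂, J±M) = (2,4,2,3,0,3)
P² = 576/35
sum k=2..2:
  [2] +1/8 = 1/8
S = 1/8
C² = P²·S² = 9/35 ; C = +0.507093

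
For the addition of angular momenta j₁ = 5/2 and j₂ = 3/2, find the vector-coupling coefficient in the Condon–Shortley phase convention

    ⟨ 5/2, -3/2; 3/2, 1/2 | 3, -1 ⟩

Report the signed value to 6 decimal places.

-0.639010  (= −√(49/120))

√[7·1!4!2!/8! · 1!4!2!1!2!4!] = √(96/5)
  +(−1)^0/∏(0,1,4,2,0,0)! = 1/48  (running 1/48)
  +(−1)^1/∏(1,0,3,1,1,1)! = -1/6  (running -7/48)
⟨..|..⟩ = √(96/5)·(-7/48) = -0.639010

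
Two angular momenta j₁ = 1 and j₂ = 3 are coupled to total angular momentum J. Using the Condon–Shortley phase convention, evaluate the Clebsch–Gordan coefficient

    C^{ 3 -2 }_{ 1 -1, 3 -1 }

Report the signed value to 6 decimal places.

√[7·1!1!5!/8! · 0!2!2!4!1!5!] = √(240)
  +(−1)^1/∏(1,0,1,1,0,4)! = -1/24  (running -1/24)
⟨..|..⟩ = √(240)·(-1/24) = -0.645497

−√(5/12) ≈ -0.645497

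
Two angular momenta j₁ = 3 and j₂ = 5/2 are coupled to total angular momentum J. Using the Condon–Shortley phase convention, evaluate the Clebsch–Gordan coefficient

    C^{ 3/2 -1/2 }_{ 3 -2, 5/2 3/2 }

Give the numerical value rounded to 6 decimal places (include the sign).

−√(1/21) = -0.218218

j₁+j₂−J=4  J+j₁−j₂=2  J−j₁+j₂=1  j₁+j₂+J+1=8
(j₁±m₁, j₂±m₂, J±M) = (1,5,4,1,1,2)
P² = 192/7
sum k=3..4:
  [3] −1/12 = -1/12
  [4] +1/24 = 1/24
S = -1/24
C² = P²·S² = 1/21 ; C = -0.218218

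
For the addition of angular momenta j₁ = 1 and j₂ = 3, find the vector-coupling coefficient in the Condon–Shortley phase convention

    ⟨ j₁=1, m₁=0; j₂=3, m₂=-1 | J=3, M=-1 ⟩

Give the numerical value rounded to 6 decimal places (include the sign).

+0.288675  (= +√(1/12))

triangle: 1!·1!·5!/8! = 120/40320
(j±m)!: 1!·1!·2!·4!·2!·4! = 2304
prefactor² = (2J+1)·Δ·N² = 48
  k=0: +1/(0!·1!·1!·2!·0!·3!) = 1/12
  k=1: −1/(1!·0!·0!·1!·1!·4!) = -1/24
Σ = 1/24  ⇒  CG² = 48·1/24² = 1/12
CG = +√(1/12) = +0.288675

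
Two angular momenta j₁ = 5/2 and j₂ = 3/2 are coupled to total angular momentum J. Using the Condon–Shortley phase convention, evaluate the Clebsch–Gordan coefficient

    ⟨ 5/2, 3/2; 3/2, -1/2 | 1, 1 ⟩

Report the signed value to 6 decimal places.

-0.547723

√[3·3!2!0!/6! · 4!1!1!2!2!0!] = √(24/5)
  +(−1)^1/∏(1,2,0,0,2,0)! = -1/4  (running -1/4)
⟨..|..⟩ = √(24/5)·(-1/4) = -0.547723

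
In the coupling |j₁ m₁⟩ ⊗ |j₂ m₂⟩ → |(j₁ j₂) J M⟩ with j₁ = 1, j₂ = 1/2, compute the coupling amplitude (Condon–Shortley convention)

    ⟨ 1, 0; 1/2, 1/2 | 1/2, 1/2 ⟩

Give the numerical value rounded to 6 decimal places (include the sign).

−√(1/3) = -0.577350

triangle: 1!×1!×0!/3! = 1/6
(j±m)!: 1!×1!×1!×0!×1!×0! = 1
prefactor² = (2J+1)×Δ×N² = 1/3
  k=1: −1/(1!×0!×0!×0!×1!×0!) = -1
Σ = -1  ⇒  CG² = 1/3×(-1)² = 1/3
CG = −√(1/3) = -0.577350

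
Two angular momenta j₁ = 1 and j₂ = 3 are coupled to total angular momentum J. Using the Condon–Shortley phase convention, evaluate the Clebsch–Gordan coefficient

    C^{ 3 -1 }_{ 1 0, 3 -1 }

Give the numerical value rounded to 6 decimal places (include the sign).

+0.288675

√[7·1!1!5!/8! · 1!1!2!4!2!4!] = √(48)
  +(−1)^0/∏(0,1,1,2,0,3)! = 1/12  (running 1/12)
  +(−1)^1/∏(1,0,0,1,1,4)! = -1/24  (running 1/24)
⟨..|..⟩ = √(48)·(1/24) = +0.288675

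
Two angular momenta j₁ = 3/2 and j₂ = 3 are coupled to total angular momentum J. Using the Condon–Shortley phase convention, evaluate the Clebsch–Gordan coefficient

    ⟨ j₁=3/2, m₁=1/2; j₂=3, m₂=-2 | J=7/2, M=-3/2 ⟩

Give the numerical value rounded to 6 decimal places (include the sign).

triangle: 1!×2!×5!/9! = 240/362880
(j±m)!: 2!×1!×1!×5!×2!×5! = 57600
prefactor² = (2J+1)×Δ×N² = 6400/21
  k=0: +1/(0!×1!×1!×1!×1!×4!) = 1/24
  k=1: −1/(1!×0!×0!×0!×2!×5!) = -1/240
Σ = 3/80  ⇒  CG² = 6400/21×3/80² = 3/7
CG = +√(3/7) = +0.654654

+√(3/7) ≈ +0.654654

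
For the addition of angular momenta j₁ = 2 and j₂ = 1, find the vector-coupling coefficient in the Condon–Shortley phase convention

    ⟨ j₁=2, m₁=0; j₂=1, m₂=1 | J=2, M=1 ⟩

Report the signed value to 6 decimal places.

−√(1/2) ≈ -0.707107

triangle: 1!×3!×1!/6! = 6/720
(j±m)!: 2!×2!×2!×0!×3!×1! = 48
prefactor² = (2J+1)×Δ×N² = 2
  k=1: −1/(1!×0!×1!×1!×2!×0!) = -1/2
Σ = -1/2  ⇒  CG² = 2×(-1/2)² = 1/2
CG = −√(1/2) = -0.707107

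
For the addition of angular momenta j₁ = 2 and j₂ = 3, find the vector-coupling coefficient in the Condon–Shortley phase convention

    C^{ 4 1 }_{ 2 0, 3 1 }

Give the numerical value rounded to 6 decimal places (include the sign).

triangle: 1!×3!×5!/10! = 720/3628800
(j±m)!: 2!×2!×4!×2!×5!×3! = 138240
prefactor² = (2J+1)×Δ×N² = 1728/7
  k=0: +1/(0!×1!×2!×4!×1!×1!) = 1/48
  k=1: −1/(1!×0!×1!×3!×2!×2!) = -1/24
Σ = -1/48  ⇒  CG² = 1728/7×(-1/48)² = 3/28
CG = −√(3/28) = -0.327327

−√(3/28) ≈ -0.327327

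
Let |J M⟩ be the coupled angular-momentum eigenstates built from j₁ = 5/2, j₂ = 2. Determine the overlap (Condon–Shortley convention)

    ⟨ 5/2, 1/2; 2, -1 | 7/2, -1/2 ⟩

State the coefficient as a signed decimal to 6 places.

triangle: 1!×4!×3!/9! = 144/362880
(j±m)!: 3!×2!×1!×3!×3!×4! = 10368
prefactor² = (2J+1)×Δ×N² = 1152/35
  k=0: +1/(0!×1!×2!×1!×2!×2!) = 1/8
  k=1: −1/(1!×0!×1!×0!×3!×3!) = -1/36
Σ = 7/72  ⇒  CG² = 1152/35×7/72² = 14/45
CG = +√(14/45) = +0.557773

+0.557773  (= +√(14/45))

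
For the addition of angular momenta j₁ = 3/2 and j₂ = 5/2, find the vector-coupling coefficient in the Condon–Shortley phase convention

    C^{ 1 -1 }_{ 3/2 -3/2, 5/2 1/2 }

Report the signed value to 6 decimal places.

triangle: 3!×0!×2!/6! = 12/720
(j±m)!: 0!×3!×3!×2!×0!×2! = 144
prefactor² = (2J+1)×Δ×N² = 36/5
  k=3: −1/(3!×0!×0!×0!×0!×2!) = -1/12
Σ = -1/12  ⇒  CG² = 36/5×(-1/12)² = 1/20
CG = −√(1/20) = -0.223607

−√(1/20) = -0.223607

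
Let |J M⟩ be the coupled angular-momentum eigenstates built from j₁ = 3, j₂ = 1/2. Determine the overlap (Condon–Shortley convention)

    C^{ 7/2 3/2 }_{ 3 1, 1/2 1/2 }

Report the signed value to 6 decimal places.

+√(5/7) ≈ +0.845154

triangle: 0!×6!×1!/8! = 720/40320
(j±m)!: 4!×2!×1!×0!×5!×2! = 11520
prefactor² = (2J+1)×Δ×N² = 11520/7
  k=0: +1/(0!×0!×2!×1!×4!×0!) = 1/48
Σ = 1/48  ⇒  CG² = 11520/7×1/48² = 5/7
CG = +√(5/7) = +0.845154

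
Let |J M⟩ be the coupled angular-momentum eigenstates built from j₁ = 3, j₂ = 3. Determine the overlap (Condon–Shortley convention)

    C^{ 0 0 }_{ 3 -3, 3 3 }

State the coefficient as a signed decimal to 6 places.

+√(1/7) = +0.377964

triangle: 6!×0!×0!/7! = 720/5040
(j±m)!: 0!×6!×6!×0!×0!×0! = 518400
prefactor² = (2J+1)×Δ×N² = 518400/7
  k=6: +1/(6!×0!×0!×0!×0!×0!) = 1/720
Σ = 1/720  ⇒  CG² = 518400/7×1/720² = 1/7
CG = +√(1/7) = +0.377964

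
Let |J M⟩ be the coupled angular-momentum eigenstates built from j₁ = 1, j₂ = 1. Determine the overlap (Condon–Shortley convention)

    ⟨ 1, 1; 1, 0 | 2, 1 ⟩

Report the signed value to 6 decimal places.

+0.707107

√[5·0!2!2!/5! · 2!0!1!1!3!1!] = √(2)
  +(−1)^0/∏(0,0,0,1,2,1)! = 1/2  (running 1/2)
⟨..|..⟩ = √(2)·(1/2) = +0.707107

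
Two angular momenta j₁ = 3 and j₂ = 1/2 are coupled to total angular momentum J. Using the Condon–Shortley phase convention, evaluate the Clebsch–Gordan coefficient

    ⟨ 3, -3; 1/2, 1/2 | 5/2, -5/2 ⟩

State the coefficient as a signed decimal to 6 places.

−√(6/7) ≈ -0.925820

√[6·1!5!0!/7! · 0!6!1!0!0!5!] = √(86400/7)
  +(−1)^1/∏(1,0,5,0,0,0)! = -1/120  (running -1/120)
⟨..|..⟩ = √(86400/7)·(-1/120) = -0.925820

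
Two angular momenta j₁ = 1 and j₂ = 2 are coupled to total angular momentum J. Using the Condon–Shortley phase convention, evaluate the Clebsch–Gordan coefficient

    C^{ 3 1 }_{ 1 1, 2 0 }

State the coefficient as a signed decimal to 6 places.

j₁+j₂−J=0  J+j₁−j₂=2  J−j₁+j₂=4  j₁+j₂+J+1=7
(j₁±m₁, j₂±m₂, J±M) = (2,0,2,2,4,2)
P² = 128/5
sum k=0..0:
  [0] +1/8 = 1/8
S = 1/8
C² = P²·S² = 2/5 ; C = +0.632456

+√(2/5) = +0.632456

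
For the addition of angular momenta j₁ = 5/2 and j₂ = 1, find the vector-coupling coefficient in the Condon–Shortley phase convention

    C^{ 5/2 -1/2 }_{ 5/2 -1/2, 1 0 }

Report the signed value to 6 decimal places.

j₁+j₂−J=1  J+j₁−j₂=4  J−j₁+j₂=1  j₁+j₂+J+1=7
(j₁±m₁, j₂±m₂, J±M) = (2,3,1,1,2,3)
P² = 144/35
sum k=0..1:
  [0] +1/6 = 1/6
  [1] −1/4 = -1/4
S = -1/12
C² = P²·S² = 1/35 ; C = -0.169031

−√(1/35) ≈ -0.169031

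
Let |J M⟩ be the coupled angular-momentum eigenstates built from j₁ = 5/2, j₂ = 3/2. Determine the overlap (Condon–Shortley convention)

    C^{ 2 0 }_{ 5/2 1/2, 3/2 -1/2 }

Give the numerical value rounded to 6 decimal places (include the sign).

−√(1/14) ≈ -0.267261

√[5·2!3!1!/7! · 3!2!1!2!2!2!] = √(8/7)
  +(−1)^0/∏(0,2,2,1,1,0)! = 1/4  (running 1/4)
  +(−1)^1/∏(1,1,1,0,2,1)! = -1/2  (running -1/4)
⟨..|..⟩ = √(8/7)·(-1/4) = -0.267261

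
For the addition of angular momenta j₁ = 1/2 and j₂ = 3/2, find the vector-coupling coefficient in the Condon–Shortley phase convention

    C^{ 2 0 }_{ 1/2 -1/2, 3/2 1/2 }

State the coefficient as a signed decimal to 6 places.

+0.707107

√[5·0!1!3!/5! · 0!1!2!1!2!2!] = √(2)
  +(−1)^0/∏(0,0,1,2,0,1)! = 1/2  (running 1/2)
⟨..|..⟩ = √(2)·(1/2) = +0.707107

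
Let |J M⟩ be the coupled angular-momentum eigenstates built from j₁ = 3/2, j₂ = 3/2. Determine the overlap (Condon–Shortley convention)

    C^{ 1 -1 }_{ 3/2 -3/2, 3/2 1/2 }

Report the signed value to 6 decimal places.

+√(3/10) ≈ +0.547723

√[3·2!1!1!/5! · 0!3!2!1!0!2!] = √(6/5)
  +(−1)^2/∏(2,0,1,0,0,1)! = 1/2  (running 1/2)
⟨..|..⟩ = √(6/5)·(1/2) = +0.547723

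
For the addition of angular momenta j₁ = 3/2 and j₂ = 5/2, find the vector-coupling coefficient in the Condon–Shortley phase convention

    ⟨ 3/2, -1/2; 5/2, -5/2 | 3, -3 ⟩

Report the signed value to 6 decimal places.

+√(5/8) ≈ +0.790569

√[7·1!2!4!/8! · 1!2!0!5!0!6!] = √(1440)
  +(−1)^0/∏(0,1,2,0,0,4)! = 1/48  (running 1/48)
⟨..|..⟩ = √(1440)·(1/48) = +0.790569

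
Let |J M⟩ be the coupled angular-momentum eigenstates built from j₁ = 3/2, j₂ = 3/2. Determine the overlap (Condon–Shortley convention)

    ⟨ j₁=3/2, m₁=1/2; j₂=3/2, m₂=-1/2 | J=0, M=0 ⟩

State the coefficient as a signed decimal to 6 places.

-0.500000  (= −√(1/4))

j₁+j₂−J=3  J+j₁−j₂=0  J−j₁+j₂=0  j₁+j₂+J+1=4
(j₁±m₁, j₂±m₂, J±M) = (2,1,1,2,0,0)
P² = 1
sum k=1..1:
  [1] −1/2 = -1/2
S = -1/2
C² = P²·S² = 1/4 ; C = -0.500000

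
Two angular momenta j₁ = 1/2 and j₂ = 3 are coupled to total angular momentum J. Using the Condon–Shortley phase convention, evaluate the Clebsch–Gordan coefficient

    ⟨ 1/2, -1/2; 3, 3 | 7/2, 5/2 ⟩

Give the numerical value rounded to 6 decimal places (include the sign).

+√(1/7) ≈ +0.377964

j₁+j₂−J=0  J+j₁−j₂=1  J−j₁+j₂=6  j₁+j₂+J+1=8
(j₁±m₁, j₂±m₂, J±M) = (0,1,6,0,6,1)
P² = 518400/7
sum k=0..0:
  [0] +1/720 = 1/720
S = 1/720
C² = P²·S² = 1/7 ; C = +0.377964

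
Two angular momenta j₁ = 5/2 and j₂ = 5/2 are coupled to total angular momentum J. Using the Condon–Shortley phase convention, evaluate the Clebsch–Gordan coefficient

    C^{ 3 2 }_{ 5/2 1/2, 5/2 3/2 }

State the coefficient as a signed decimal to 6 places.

−√(1/12) = -0.288675

triangle: 2!×3!×3!/9! = 72/362880
(j±m)!: 3!×2!×4!×1!×5!×1! = 34560
prefactor² = (2J+1)×Δ×N² = 48
  k=1: −1/(1!×1!×1!×3!×2!×0!) = -1/12
  k=2: +1/(2!×0!×0!×2!×3!×1!) = 1/24
Σ = -1/24  ⇒  CG² = 48×(-1/24)² = 1/12
CG = −√(1/12) = -0.288675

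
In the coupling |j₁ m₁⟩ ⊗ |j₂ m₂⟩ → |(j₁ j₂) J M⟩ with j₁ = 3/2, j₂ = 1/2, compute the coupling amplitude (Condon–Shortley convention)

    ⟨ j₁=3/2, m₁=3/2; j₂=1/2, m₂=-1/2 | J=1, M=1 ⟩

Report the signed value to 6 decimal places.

√[3·1!2!0!/4! · 3!0!0!1!2!0!] = √(3)
  +(−1)^0/∏(0,1,0,0,2,0)! = 1/2  (running 1/2)
⟨..|..⟩ = √(3)·(1/2) = +0.866025

+0.866025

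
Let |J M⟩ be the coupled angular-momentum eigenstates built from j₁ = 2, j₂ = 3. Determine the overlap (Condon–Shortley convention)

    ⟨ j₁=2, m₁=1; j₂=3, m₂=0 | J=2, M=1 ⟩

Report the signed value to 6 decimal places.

−√(2/7) ≈ -0.534522

√[5·3!1!3!/8! · 3!1!3!3!3!1!] = √(81/14)
  +(−1)^0/∏(0,3,1,3,0,0)! = 1/36  (running 1/36)
  +(−1)^1/∏(1,2,0,2,1,1)! = -1/4  (running -2/9)
⟨..|..⟩ = √(81/14)·(-2/9) = -0.534522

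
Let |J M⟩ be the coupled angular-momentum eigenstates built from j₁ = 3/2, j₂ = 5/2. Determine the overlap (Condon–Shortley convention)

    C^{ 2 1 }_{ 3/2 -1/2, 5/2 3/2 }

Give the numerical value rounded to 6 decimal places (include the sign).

+√(1/42) ≈ +0.154303

√[5·2!1!3!/7! · 1!2!4!1!3!1!] = √(24/7)
  +(−1)^1/∏(1,1,1,3,0,0)! = -1/6  (running -1/6)
  +(−1)^2/∏(2,0,0,2,1,1)! = 1/4  (running 1/12)
⟨..|..⟩ = √(24/7)·(1/12) = +0.154303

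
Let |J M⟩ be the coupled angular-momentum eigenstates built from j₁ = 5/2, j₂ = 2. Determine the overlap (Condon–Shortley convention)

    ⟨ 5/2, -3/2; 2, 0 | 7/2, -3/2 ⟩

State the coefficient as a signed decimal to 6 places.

−√(2/7) ≈ -0.534522

√[8·1!4!3!/9! · 1!4!2!2!2!5!] = √(512/7)
  +(−1)^0/∏(0,1,4,2,0,1)! = 1/48  (running 1/48)
  +(−1)^1/∏(1,0,3,1,1,2)! = -1/12  (running -1/16)
⟨..|..⟩ = √(512/7)·(-1/16) = -0.534522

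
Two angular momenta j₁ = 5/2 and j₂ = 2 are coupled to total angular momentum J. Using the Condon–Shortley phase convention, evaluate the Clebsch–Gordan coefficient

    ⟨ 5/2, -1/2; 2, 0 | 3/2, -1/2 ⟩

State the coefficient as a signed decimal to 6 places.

+0.239046  (= +√(2/35))

triangle: 3!·2!·1!/7! = 12/5040
(j±m)!: 2!·3!·2!·2!·1!·2! = 96
prefactor² = (2J+1)·Δ·N² = 32/35
  k=1: −1/(1!·2!·2!·1!·0!·0!) = -1/4
  k=2: +1/(2!·1!·1!·0!·1!·1!) = 1/2
Σ = 1/4  ⇒  CG² = 32/35·1/4² = 2/35
CG = +√(2/35) = +0.239046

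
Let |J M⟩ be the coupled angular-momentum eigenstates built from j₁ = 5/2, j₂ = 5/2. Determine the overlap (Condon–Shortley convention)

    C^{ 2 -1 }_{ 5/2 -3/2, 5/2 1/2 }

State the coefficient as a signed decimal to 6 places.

+0.377964

j₁+j₂−J=3  J+j₁−j₂=2  J−j₁+j₂=2  j₁+j₂+J+1=8
(j₁±m₁, j₂±m₂, J±M) = (1,4,3,2,1,3)
P² = 36/7
sum k=2..3:
  [2] +1/4 = 1/4
  [3] −1/12 = -1/12
S = 1/6
C² = P²·S² = 1/7 ; C = +0.377964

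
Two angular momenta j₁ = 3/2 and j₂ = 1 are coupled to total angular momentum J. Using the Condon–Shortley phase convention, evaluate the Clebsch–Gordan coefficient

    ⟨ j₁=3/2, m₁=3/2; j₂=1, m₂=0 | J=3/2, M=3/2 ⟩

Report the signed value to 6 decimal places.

+√(3/5) = +0.774597

j₁+j₂−J=1  J+j₁−j₂=2  J−j₁+j₂=1  j₁+j₂+J+1=5
(j₁±m₁, j₂±m₂, J±M) = (3,0,1,1,3,0)
P² = 12/5
sum k=0..0:
  [0] +1/2 = 1/2
S = 1/2
C² = P²·S² = 3/5 ; C = +0.774597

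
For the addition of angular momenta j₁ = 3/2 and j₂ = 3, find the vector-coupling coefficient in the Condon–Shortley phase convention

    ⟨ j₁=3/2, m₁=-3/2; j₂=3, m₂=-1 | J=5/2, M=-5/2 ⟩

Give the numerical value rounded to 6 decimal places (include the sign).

triangle: 2!*1!*4!/8! = 48/40320
(j±m)!: 0!*3!*2!*4!*0!*5! = 34560
prefactor² = (2J+1)*Δ*N² = 1728/7
  k=2: +1/(2!*0!*1!*0!*0!*4!) = 1/48
Σ = 1/48  ⇒  CG² = 1728/7*1/48² = 3/28
CG = +√(3/28) = +0.327327

+0.327327  (= +√(3/28))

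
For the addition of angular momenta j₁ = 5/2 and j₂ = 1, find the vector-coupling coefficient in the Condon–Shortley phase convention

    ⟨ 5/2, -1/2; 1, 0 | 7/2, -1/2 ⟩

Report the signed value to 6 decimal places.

triangle: 0!*5!*2!/8! = 240/40320
(j±m)!: 2!*3!*1!*1!*3!*4! = 1728
prefactor² = (2J+1)*Δ*N² = 576/7
  k=0: +1/(0!*0!*3!*1!*2!*1!) = 1/12
Σ = 1/12  ⇒  CG² = 576/7*1/12² = 4/7
CG = +√(4/7) = +0.755929

+√(4/7) = +0.755929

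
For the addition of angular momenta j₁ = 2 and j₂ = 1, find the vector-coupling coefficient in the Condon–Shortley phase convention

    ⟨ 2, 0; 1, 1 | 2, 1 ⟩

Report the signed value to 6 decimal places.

-0.707107

√[5·1!3!1!/6! · 2!2!2!0!3!1!] = √(2)
  +(−1)^1/∏(1,0,1,1,2,0)! = -1/2  (running -1/2)
⟨..|..⟩ = √(2)·(-1/2) = -0.707107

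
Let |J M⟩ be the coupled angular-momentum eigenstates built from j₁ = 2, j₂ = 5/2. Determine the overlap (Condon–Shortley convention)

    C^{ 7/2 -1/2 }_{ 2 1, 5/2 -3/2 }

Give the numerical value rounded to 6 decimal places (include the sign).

+√(121/315) = +0.619780

j₁+j₂−J=1  J+j₁−j₂=3  J−j₁+j₂=4  j₁+j₂+J+1=9
(j₁±m₁, j₂±m₂, J±M) = (3,1,1,4,3,4)
P² = 2304/35
sum k=0..1:
  [0] +1/12 = 1/12
  [1] −1/144 = -1/144
S = 11/144
C² = P²·S² = 121/315 ; C = +0.619780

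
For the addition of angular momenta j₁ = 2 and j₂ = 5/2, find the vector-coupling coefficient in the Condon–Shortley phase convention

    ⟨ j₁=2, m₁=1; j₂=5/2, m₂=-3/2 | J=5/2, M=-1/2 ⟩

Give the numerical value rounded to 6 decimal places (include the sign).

+0.414039

j₁+j₂−J=2  J+j₁−j₂=2  J−j₁+j₂=3  j₁+j₂+J+1=8
(j₁±m₁, j₂±m₂, J±M) = (3,1,1,4,2,3)
P² = 216/35
sum k=0..1:
  [0] +1/4 = 1/4
  [1] −1/12 = -1/12
S = 1/6
C² = P²·S² = 6/35 ; C = +0.414039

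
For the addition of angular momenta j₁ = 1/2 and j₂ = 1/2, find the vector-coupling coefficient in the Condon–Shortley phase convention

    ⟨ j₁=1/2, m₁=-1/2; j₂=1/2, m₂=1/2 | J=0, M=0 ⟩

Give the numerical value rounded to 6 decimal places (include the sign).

√[1·1!0!0!/2! · 0!1!1!0!0!0!] = √(1/2)
  +(−1)^1/∏(1,0,0,0,0,0)! = -1  (running -1)
⟨..|..⟩ = √(1/2)·(-1) = -0.707107

-0.707107  (= −√(1/2))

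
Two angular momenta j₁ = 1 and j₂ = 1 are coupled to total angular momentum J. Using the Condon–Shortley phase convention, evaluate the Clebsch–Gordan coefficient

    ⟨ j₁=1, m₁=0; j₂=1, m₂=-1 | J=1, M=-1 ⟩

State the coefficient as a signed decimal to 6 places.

+0.707107  (= +√(1/2))

triangle: 1!·1!·1!/4! = 1/24
(j±m)!: 1!·1!·0!·2!·0!·2! = 4
prefactor² = (2J+1)·Δ·N² = 1/2
  k=0: +1/(0!·1!·1!·0!·0!·1!) = 1
Σ = 1  ⇒  CG² = 1/2·1² = 1/2
CG = +√(1/2) = +0.707107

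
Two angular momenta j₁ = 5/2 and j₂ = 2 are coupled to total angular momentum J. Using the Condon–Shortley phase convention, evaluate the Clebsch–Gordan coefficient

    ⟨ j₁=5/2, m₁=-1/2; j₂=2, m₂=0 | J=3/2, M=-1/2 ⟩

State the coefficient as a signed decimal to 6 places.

+√(2/35) ≈ +0.239046

j₁+j₂−J=3  J+j₁−j₂=2  J−j₁+j₂=1  j₁+j₂+J+1=7
(j₁±m₁, j₂±m₂, J±M) = (2,3,2,2,1,2)
P² = 32/35
sum k=1..2:
  [1] −1/4 = -1/4
  [2] +1/2 = 1/2
S = 1/4
C² = P²·S² = 2/35 ; C = +0.239046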